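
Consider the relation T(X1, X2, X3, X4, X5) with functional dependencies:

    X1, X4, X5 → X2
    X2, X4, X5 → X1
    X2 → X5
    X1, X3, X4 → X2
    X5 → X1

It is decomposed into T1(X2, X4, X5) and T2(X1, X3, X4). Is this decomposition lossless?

No

Common attributes: T1 ∩ T2 = {X4}.
No dependency enlarges {X4}, so (X4)⁺ = {X4}.
The closure contains neither all of T1 = {X2, X4, X5} nor all of T2 = {X1, X3, X4}, so the common attributes are not a superkey of either fragment. The join is lossy.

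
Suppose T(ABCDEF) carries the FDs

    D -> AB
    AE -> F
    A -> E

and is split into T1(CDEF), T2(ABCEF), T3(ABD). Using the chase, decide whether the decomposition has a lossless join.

Chase test. Columns are ABCDEF; row i has aⱼ where attribute j ∈ Ti, else bᵢⱼ.
Initial tableau (one row per fragment):
  row 1: b11 b12 a3 a4 a5 a6
  row 2: a1 a2 a3 b24 a5 a6
  row 3: a1 a2 b33 a4 b35 b36
Rows 1 and 3 agree on D; apply D→AB and equate their AB entries.
Rows 1 and 3 agree on A; apply A→E and equate their E entries.
Rows 1 and 3 agree on AE; apply AE→F and equate their F entries.
Row 1 is now all distinguished symbols — the join is lossless.

Yes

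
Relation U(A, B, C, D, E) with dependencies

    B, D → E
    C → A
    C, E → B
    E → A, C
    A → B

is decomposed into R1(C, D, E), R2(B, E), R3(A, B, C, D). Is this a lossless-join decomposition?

Chase test. Columns are A, B, C, D, E; row i has aⱼ where attribute j ∈ Ri, else bᵢⱼ.
Initial tableau (one row per fragment):
  row 1: b11 b12 a3 a4 a5
  row 2: b21 a2 b23 b24 a5
  row 3: a1 a2 a3 a4 b35
Rows 1 and 3 agree on C; apply C→A and equate their A entries.
Rows 1 and 2 agree on E; apply E→A, C and equate their A, C entries.
Rows 1 and 2 agree on A; apply A→B and equate their B entries.
Rows 1 and 3 agree on B, D; apply B, D→E and equate their E entries.
Row 1 is now all distinguished symbols — the join is lossless.

Yes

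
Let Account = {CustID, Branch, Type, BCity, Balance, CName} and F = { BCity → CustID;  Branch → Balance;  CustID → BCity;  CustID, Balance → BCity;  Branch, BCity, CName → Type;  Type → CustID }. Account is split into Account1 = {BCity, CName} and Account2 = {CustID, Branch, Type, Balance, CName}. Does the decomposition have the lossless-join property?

Common attributes: Account1 ∩ Account2 = {CName}.
No dependency enlarges {CName}, so (CName)⁺ = {CName}.
The closure contains neither all of Account1 = {BCity, CName} nor all of Account2 = {CustID, Branch, Type, Balance, CName}, so the common attributes are not a superkey of either fragment. The join is lossy.

No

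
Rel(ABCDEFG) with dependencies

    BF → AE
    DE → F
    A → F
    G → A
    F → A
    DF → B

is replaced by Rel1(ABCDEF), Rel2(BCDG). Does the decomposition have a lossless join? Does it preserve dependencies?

Lossless test: (BCD)⁺ = {BCD}, which is a superkey of neither fragment — lossy.
Dependency preservation: the restricted closure of {G} across the fragments never reaches {A}, so G → A cannot be enforced without a join — not preserved.

lossy and not dependency-preserving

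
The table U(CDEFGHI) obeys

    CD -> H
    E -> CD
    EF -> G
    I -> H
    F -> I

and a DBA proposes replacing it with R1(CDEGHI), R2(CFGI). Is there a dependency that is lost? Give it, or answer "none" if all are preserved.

Check EF → G: no single fragment contains all of {EFG}, and the restricted closure of {EF} across the fragments never reaches {G}.
CD → H is preserved.
E → CD is preserved.
I → H is preserved.
F → I is preserved.

EF -> G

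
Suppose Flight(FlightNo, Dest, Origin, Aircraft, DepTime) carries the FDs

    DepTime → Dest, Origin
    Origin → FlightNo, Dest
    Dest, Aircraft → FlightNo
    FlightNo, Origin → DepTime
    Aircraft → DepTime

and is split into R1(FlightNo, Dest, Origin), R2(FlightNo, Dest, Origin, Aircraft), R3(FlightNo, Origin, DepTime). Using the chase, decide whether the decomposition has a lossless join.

Chase test. Columns are FlightNo, Dest, Origin, Aircraft, DepTime; row i has aⱼ where attribute j ∈ Ri, else bᵢⱼ.
Initial tableau (one row per fragment):
  row 1: a1 a2 a3 b14 b15
  row 2: a1 a2 a3 a4 b25
  row 3: a1 b32 a3 b34 a5
Rows 1 and 3 agree on Origin; apply Origin→FlightNo, Dest and equate their FlightNo, Dest entries.
Rows 1 and 2 agree on FlightNo, Origin; apply FlightNo, Origin→DepTime and equate their DepTime entries.
Rows 1 and 3 agree on FlightNo, Origin; apply FlightNo, Origin→DepTime and equate their DepTime entries.
Row 2 is now all distinguished symbols — the join is lossless.

Yes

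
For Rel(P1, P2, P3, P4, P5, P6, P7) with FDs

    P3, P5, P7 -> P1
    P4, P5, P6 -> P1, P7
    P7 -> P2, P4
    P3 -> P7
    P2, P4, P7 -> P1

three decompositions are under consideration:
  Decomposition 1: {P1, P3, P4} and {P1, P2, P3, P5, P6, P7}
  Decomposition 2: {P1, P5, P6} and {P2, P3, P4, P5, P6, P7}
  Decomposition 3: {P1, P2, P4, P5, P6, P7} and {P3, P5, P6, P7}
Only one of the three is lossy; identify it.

Decomposition 2

Decomposition 1: common = {P1, P3}, closure = {P1, P2, P3, P4, P7} → lossless.
Decomposition 2: common = {P5, P6}, closure = {P5, P6} → lossy.
Decomposition 3: common = {P5, P6, P7}, closure = {P1, P2, P4, P5, P6, P7} → lossless.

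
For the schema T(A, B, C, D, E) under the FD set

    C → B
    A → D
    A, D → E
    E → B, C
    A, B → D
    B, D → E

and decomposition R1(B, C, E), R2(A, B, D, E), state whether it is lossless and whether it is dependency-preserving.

lossless and dependency-preserving

Lossless test: (B, E)⁺ = {B, C, E}, which contains all of one fragment — lossless.
Dependency preservation: every FD's attributes lie within a single fragment, so each can be enforced locally — preserved.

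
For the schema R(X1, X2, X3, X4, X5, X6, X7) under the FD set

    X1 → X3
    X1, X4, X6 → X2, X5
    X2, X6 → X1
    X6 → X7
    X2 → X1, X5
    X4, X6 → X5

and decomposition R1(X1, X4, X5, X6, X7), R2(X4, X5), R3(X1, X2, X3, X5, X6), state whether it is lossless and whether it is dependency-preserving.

Lossless test (chase): Rows 1 and 3 agree on X1; apply X1→X3 and equate their X3 entries. Rows 1 and 3 agree on X6; apply X6→X7 and equate their X7 entries. No row becomes fully distinguished — the join is lossy.
Dependency preservation: the restricted closure of {X1, X4, X6} across the fragments never reaches {X2, X5}, so X1, X4, X6 → X2, X5 cannot be enforced without a join — not preserved.

lossy and not dependency-preserving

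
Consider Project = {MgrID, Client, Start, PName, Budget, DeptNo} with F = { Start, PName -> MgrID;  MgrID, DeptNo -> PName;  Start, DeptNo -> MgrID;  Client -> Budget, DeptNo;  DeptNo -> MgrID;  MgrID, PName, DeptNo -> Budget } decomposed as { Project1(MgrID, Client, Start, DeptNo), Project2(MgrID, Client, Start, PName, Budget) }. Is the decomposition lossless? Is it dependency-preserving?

Lossless test: (MgrID, Client, Start)⁺ = {MgrID, Client, Start, PName, Budget, DeptNo}, which contains all of one fragment — lossless.
Dependency preservation: the restricted closure of {MgrID, DeptNo} across the fragments never reaches {PName}, so MgrID, DeptNo → PName cannot be enforced without a join — not preserved.

lossless but not dependency-preserving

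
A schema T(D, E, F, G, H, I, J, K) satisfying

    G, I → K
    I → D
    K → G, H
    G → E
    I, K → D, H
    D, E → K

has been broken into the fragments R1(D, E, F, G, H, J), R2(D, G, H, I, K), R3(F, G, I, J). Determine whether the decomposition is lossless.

Chase test. Columns are D, E, F, G, H, I, J, K; row i has aⱼ where attribute j ∈ Ri, else bᵢⱼ.
Initial tableau (one row per fragment):
  row 1: a1 a2 a3 a4 a5 b16 a7 b18
  row 2: a1 b22 b23 a4 a5 a6 b27 a8
  row 3: b31 b32 a3 a4 b35 a6 a7 b38
Rows 2 and 3 agree on G, I; apply G, I→K and equate their K entries.
Rows 2 and 3 agree on I; apply I→D and equate their D entries.
Rows 2 and 3 agree on K; apply K→G, H and equate their G, H entries.
Rows 1 and 2 agree on G; apply G→E and equate their E entries.
Rows 1 and 3 agree on G; apply G→E and equate their E entries.
Rows 1 and 2 agree on D, E; apply D, E→K and equate their K entries.
Row 3 is now all distinguished symbols — the join is lossless.

Yes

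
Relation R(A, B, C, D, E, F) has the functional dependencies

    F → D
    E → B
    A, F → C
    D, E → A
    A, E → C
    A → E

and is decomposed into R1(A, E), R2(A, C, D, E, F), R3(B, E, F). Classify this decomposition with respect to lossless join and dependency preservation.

lossless and dependency-preserving

Lossless test (chase): Rows 2 and 3 agree on F; apply F→D and equate their D entries. Rows 1 and 2 agree on E; apply E→B and equate their B entries. Rows 1 and 3 agree on E; apply E→B and equate their B entries. Rows 2 and 3 agree on D, E; apply D, E→A and equate their A entries. Rows 1 and 2 agree on A, E; apply A, E→C and equate their C entries. Rows 1 and 3 agree on A, E; apply A, E→C and equate their C entries. Row 2 is now all distinguished symbols — the join is lossless.
Dependency preservation: every FD's attributes lie within a single fragment, so each can be enforced locally — preserved.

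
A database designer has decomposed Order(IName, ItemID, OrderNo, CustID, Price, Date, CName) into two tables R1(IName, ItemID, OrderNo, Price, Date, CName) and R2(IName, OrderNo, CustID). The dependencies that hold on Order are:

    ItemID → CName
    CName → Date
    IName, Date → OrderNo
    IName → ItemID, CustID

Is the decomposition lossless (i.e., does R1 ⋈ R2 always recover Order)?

Common attributes: R1 ∩ R2 = {IName, OrderNo}.
Closure of {IName, OrderNo}: IName → ItemID, CustID applies, adding ItemID, CustID; ItemID → CName applies, adding CName; CName → Date applies, adding Date. So (IName, OrderNo)⁺ = {IName, ItemID, OrderNo, CustID, Date, CName}.
This closure contains every attribute of R2, so R1 ∩ R2 → R2. The join is lossless.

Yes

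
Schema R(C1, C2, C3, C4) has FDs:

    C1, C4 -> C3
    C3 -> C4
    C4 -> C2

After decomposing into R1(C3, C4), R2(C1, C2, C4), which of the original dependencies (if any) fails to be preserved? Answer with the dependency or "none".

Check C1, C4 → C3: no single fragment contains all of {C1, C3, C4}, and the restricted closure of {C1, C4} across the fragments never reaches {C3}.
C3 → C4 is preserved.
C4 → C2 is preserved.

C1, C4 -> C3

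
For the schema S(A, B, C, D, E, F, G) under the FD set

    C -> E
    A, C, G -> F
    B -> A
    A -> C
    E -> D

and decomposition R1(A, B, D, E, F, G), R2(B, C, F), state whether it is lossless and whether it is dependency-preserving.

lossless but not dependency-preserving

Lossless test: (B, F)⁺ = {A, B, C, D, E, F}, which contains all of one fragment — lossless.
Dependency preservation: the restricted closure of {C} across the fragments never reaches {E}, so C → E cannot be enforced without a join — not preserved.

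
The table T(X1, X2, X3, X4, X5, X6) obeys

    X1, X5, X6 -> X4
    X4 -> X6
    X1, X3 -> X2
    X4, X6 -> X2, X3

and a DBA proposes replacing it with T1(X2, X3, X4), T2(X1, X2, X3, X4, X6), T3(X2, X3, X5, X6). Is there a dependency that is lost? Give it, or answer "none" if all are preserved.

Check X1, X5, X6 → X4: no single fragment contains all of {X1, X4, X5, X6}, and the restricted closure of {X1, X5, X6} across the fragments never reaches {X4}.
X4 → X6 is preserved.
X1, X3 → X2 is preserved.
X4, X6 → X2, X3 is preserved.

X1, X5, X6 -> X4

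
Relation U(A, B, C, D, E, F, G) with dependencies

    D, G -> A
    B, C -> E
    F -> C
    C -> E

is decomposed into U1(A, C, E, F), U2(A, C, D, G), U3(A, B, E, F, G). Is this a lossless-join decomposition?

No

Chase test. Columns are A, B, C, D, E, F, G; row i has aⱼ where attribute j ∈ Ui, else bᵢⱼ.
Initial tableau (one row per fragment):
  row 1: a1 b12 a3 b14 a5 a6 b17
  row 2: a1 b22 a3 a4 b25 b26 a7
  row 3: a1 a2 b33 b34 a5 a6 a7
Rows 1 and 3 agree on F; apply F→C and equate their C entries.
Rows 1 and 2 agree on C; apply C→E and equate their E entries.
No row becomes fully distinguished — the join is lossy.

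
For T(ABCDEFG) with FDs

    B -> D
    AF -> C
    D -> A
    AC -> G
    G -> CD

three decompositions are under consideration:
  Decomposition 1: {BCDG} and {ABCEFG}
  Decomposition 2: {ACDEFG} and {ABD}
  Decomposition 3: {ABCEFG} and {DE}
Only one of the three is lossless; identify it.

Decomposition 1: common = {BCG}, closure = {ABCDG} → lossless.
Decomposition 2: common = {AD}, closure = {AD} → lossy.
Decomposition 3: common = {E}, closure = {E} → lossy.

Decomposition 1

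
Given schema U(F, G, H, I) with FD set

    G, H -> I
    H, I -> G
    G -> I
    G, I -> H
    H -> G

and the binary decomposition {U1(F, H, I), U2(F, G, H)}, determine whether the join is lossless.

Yes

Common attributes: U1 ∩ U2 = {F, H}.
Closure of {F, H}: H → G applies, adding G; G, H → I applies, adding I. So (F, H)⁺ = {F, G, H, I}.
This closure contains every attribute of U1, so U1 ∩ U2 → U1. The join is lossless.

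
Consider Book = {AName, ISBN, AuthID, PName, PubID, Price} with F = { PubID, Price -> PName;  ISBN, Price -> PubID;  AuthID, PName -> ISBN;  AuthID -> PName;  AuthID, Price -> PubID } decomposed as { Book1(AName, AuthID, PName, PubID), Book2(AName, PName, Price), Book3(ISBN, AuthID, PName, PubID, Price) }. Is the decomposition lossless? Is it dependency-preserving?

lossy but dependency-preserving

Lossless test (chase): Rows 1 and 3 agree on AuthID, PName; apply AuthID, PName→ISBN and equate their ISBN entries. No row becomes fully distinguished — the join is lossy.
Dependency preservation: every FD's attributes lie within a single fragment, so each can be enforced locally — preserved.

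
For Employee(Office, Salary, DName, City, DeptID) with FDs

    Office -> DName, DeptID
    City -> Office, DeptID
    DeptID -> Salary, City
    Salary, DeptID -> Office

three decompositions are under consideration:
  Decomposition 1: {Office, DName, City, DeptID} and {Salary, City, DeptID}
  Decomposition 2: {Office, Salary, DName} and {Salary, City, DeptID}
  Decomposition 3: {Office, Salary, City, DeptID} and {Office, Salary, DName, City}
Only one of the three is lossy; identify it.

Decomposition 2

Decomposition 1: common = {City, DeptID}, closure = {Office, Salary, DName, City, DeptID} → lossless.
Decomposition 2: common = {Salary}, closure = {Salary} → lossy.
Decomposition 3: common = {Office, Salary, City}, closure = {Office, Salary, DName, City, DeptID} → lossless.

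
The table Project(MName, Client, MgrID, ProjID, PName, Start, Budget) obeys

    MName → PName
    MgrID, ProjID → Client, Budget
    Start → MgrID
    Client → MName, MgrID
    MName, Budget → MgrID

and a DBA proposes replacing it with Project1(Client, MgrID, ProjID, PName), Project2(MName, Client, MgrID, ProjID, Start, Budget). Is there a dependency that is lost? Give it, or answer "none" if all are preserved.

Check MName → PName: no single fragment contains all of {MName, PName}, and the restricted closure of {MName} across the fragments never reaches {PName}.
MgrID, ProjID → Client, Budget is preserved.
Start → MgrID is preserved.
Client → MName, MgrID is preserved.
MName, Budget → MgrID is preserved.

MName → PName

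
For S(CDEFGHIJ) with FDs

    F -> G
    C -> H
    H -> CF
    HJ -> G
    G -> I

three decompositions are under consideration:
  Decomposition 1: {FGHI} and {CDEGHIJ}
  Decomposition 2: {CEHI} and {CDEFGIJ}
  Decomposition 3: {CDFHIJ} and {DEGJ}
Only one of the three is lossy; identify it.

Decomposition 3

Decomposition 1: common = {GHI}, closure = {CFGHI} → lossless.
Decomposition 2: common = {CEI}, closure = {CEFGHI} → lossless.
Decomposition 3: common = {DJ}, closure = {DJ} → lossy.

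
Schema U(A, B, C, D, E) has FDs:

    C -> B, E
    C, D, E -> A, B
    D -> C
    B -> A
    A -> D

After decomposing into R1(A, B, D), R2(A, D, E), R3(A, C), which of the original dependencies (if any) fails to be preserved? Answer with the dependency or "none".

none

C → B, E: restricted closure across fragments reaches B, E.
C, D, E → A, B: restricted closure across fragments reaches A, B.
D → C: restricted closure across fragments reaches C.
B → A lies within R1.
A → D lies within R1.
Every dependency is enforceable on the fragments, so the decomposition is dependency-preserving.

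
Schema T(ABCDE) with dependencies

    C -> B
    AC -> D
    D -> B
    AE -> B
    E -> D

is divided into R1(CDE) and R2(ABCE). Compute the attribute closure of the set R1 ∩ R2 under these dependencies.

BCDE

R1 ∩ R2 = {CE}.
C → B applies, adding B
E → D applies, adding D
Closure: {BCDE}.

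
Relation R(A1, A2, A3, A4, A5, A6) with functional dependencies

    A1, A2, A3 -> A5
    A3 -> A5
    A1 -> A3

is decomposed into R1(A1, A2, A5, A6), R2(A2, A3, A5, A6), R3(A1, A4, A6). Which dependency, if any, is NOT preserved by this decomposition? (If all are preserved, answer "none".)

Check A1 → A3: no single fragment contains all of {A1, A3}, and the restricted closure of {A1} across the fragments never reaches {A3}.
A1, A2, A3 → A5 is preserved.
A3 → A5 is preserved.

A1 -> A3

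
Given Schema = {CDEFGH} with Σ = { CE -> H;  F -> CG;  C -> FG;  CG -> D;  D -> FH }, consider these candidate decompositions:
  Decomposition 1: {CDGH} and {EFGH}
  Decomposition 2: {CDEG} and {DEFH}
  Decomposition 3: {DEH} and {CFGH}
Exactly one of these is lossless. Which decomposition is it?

Decomposition 1: common = {GH}, closure = {GH} → lossy.
Decomposition 2: common = {DE}, closure = {CDEFGH} → lossless.
Decomposition 3: common = {H}, closure = {H} → lossy.

Decomposition 2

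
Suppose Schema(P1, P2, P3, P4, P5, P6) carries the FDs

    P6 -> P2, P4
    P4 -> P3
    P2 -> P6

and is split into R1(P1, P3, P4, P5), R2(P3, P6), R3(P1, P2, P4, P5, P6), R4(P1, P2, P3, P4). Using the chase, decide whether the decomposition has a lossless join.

Yes

Chase test. Columns are P1, P2, P3, P4, P5, P6; row i has aⱼ where attribute j ∈ Ri, else bᵢⱼ.
Initial tableau (one row per fragment):
  row 1: a1 b12 a3 a4 a5 b16
  row 2: b21 b22 a3 b24 b25 a6
  row 3: a1 a2 b33 a4 a5 a6
  row 4: a1 a2 a3 a4 b45 b46
Rows 2 and 3 agree on P6; apply P6→P2, P4 and equate their P2, P4 entries.
Rows 1 and 3 agree on P4; apply P4→P3 and equate their P3 entries.
Rows 2 and 4 agree on P2; apply P2→P6 and equate their P6 entries.
Row 3 is now all distinguished symbols — the join is lossless.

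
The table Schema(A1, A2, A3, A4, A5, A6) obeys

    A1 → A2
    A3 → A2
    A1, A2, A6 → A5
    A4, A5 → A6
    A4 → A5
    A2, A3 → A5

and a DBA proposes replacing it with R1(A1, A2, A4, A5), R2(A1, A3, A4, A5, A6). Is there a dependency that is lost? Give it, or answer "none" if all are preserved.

A3 → A2

Check A3 → A2: no single fragment contains all of {A2, A3}, and the restricted closure of {A3} across the fragments never reaches {A2}.
A1 → A2 is preserved.
A1, A2, A6 → A5 is preserved.
A4, A5 → A6 is preserved.
A4 → A5 is preserved.
A2, A3 → A5 is preserved.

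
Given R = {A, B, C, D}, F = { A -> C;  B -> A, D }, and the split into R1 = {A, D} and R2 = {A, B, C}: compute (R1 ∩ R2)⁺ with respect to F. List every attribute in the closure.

R1 ∩ R2 = {A}.
A → C applies, adding C
Closure: {A, C}.

A, C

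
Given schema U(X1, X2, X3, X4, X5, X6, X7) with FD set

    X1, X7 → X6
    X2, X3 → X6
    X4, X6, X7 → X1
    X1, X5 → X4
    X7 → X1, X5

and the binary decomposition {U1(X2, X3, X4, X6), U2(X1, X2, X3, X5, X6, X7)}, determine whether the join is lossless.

No

Common attributes: U1 ∩ U2 = {X2, X3, X6}.
No dependency enlarges {X2, X3, X6}, so (X2, X3, X6)⁺ = {X2, X3, X6}.
The closure contains neither all of U1 = {X2, X3, X4, X6} nor all of U2 = {X1, X2, X3, X5, X6, X7}, so the common attributes are not a superkey of either fragment. The join is lossy.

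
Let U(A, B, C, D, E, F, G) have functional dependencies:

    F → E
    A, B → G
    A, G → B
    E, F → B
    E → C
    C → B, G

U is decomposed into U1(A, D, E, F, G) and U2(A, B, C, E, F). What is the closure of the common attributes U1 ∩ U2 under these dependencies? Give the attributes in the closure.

U1 ∩ U2 = {A, E, F}.
E, F → B applies, adding B
E → C applies, adding C
C → B, G applies, adding G
Closure: {A, B, C, E, F, G}.

A, B, C, E, F, G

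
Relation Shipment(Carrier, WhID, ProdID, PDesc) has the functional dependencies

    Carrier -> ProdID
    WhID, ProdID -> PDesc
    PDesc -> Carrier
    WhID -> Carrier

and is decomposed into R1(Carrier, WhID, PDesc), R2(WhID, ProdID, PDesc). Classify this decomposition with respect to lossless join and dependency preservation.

lossless but not dependency-preserving

Lossless test: (WhID, PDesc)⁺ = {Carrier, WhID, ProdID, PDesc}, which contains all of one fragment — lossless.
Dependency preservation: the restricted closure of {Carrier} across the fragments never reaches {ProdID}, so Carrier → ProdID cannot be enforced without a join — not preserved.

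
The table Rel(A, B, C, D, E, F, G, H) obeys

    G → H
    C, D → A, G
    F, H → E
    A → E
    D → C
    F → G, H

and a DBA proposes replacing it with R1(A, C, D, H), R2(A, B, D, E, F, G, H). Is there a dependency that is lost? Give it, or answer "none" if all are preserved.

none

G → H lies within R2.
C, D → A, G: restricted closure across fragments reaches A, G.
F, H → E lies within R2.
A → E lies within R2.
D → C lies within R1.
F → G, H lies within R2.
Every dependency is enforceable on the fragments, so the decomposition is dependency-preserving.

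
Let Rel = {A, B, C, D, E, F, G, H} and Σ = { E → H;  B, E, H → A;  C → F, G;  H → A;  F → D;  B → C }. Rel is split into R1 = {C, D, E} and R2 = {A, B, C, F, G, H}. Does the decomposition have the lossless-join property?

No

Common attributes: R1 ∩ R2 = {C}.
Closure of {C}: C → F, G applies, adding F, G; F → D applies, adding D. So (C)⁺ = {C, D, F, G}.
The closure contains neither all of R1 = {C, D, E} nor all of R2 = {A, B, C, F, G, H}, so the common attributes are not a superkey of either fragment. The join is lossy.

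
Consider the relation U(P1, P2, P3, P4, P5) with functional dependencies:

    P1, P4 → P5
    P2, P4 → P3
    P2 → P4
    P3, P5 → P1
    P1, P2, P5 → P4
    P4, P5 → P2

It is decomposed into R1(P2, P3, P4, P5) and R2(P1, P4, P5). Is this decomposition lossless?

Yes

Common attributes: R1 ∩ R2 = {P4, P5}.
Closure of {P4, P5}: P4, P5 → P2 applies, adding P2; P2, P4 → P3 applies, adding P3; P3, P5 → P1 applies, adding P1. So (P4, P5)⁺ = {P1, P2, P3, P4, P5}.
This closure contains every attribute of R1, so R1 ∩ R2 → R1. The join is lossless.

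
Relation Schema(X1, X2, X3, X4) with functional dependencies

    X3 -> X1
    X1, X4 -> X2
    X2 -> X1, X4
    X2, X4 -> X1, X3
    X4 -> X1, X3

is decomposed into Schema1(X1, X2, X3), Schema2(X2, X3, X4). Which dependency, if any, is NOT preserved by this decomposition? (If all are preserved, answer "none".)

X3 → X1 lies within Schema1.
X1, X4 → X2: restricted closure across fragments reaches X2.
X2 → X1, X4: restricted closure across fragments reaches X1, X4.
X2, X4 → X1, X3: restricted closure across fragments reaches X1, X3.
X4 → X1, X3: restricted closure across fragments reaches X1, X3.
Every dependency is enforceable on the fragments, so the decomposition is dependency-preserving.

none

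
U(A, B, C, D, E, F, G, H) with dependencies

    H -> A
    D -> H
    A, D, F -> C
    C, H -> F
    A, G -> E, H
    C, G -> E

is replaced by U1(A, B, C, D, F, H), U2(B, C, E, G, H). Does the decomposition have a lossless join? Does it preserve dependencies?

lossy and not dependency-preserving

Lossless test: (B, C, H)⁺ = {A, B, C, F, H}, which is a superkey of neither fragment — lossy.
Dependency preservation: the restricted closure of {A, G} across the fragments never reaches {E, H}, so A, G → E, H cannot be enforced without a join — not preserved.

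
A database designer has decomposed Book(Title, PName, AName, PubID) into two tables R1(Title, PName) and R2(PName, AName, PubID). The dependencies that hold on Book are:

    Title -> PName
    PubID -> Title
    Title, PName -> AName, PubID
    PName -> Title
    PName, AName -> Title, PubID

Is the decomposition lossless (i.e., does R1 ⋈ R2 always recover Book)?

Common attributes: R1 ∩ R2 = {PName}.
Closure of {PName}: PName → Title applies, adding Title; Title, PName → AName, PubID applies, adding AName, PubID. So (PName)⁺ = {Title, PName, AName, PubID}.
This closure contains every attribute of R1, so R1 ∩ R2 → R1. The join is lossless.

Yes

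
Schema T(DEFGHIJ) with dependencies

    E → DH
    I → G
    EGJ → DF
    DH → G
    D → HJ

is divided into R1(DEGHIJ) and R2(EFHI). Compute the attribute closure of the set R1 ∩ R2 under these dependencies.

DEFGHIJ

R1 ∩ R2 = {EHI}.
E → DH applies, adding D
I → G applies, adding G
D → HJ applies, adding J
EGJ → DF applies, adding F
Closure: {DEFGHIJ}.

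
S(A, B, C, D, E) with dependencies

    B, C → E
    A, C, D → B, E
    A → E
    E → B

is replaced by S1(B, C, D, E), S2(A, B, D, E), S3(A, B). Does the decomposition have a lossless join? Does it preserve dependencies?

lossy but dependency-preserving

Lossless test (chase): Rows 2 and 3 agree on A; apply A→E and equate their E entries. No row becomes fully distinguished — the join is lossy.
Dependency preservation: A, C, D → B, E is not contained in any single fragment, but the restricted closure of its left-hand side across the fragments still reaches the right-hand side; the remaining FDs each lie inside some fragment. All dependencies are preserved.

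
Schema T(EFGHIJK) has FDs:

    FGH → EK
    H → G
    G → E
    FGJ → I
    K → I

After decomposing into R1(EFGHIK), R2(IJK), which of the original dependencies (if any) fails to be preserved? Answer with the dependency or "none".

Check FGJ → I: no single fragment contains all of {FGIJ}, and the restricted closure of {FGJ} across the fragments never reaches {I}.
FGH → EK is preserved.
H → G is preserved.
G → E is preserved.
K → I is preserved.

FGJ → I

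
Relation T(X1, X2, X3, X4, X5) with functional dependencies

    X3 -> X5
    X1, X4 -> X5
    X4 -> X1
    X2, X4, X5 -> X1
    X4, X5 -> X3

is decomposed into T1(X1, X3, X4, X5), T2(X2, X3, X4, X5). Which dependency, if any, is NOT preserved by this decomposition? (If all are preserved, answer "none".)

none

X3 → X5 lies within T1.
X1, X4 → X5 lies within T1.
X4 → X1 lies within T1.
X2, X4, X5 → X1: restricted closure across fragments reaches X1.
X4, X5 → X3 lies within T1.
Every dependency is enforceable on the fragments, so the decomposition is dependency-preserving.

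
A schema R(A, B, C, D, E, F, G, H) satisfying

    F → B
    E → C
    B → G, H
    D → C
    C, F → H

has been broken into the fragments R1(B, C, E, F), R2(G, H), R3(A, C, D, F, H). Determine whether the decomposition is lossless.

Chase test. Columns are A, B, C, D, E, F, G, H; row i has aⱼ where attribute j ∈ Ri, else bᵢⱼ.
Initial tableau (one row per fragment):
  row 1: b11 a2 a3 b14 a5 a6 b17 b18
  row 2: b21 b22 b23 b24 b25 b26 a7 a8
  row 3: a1 b32 a3 a4 b35 a6 b37 a8
Rows 1 and 3 agree on F; apply F→B and equate their B entries.
Rows 1 and 3 agree on B; apply B→G, H and equate their G, H entries.
No row becomes fully distinguished — the join is lossy.

No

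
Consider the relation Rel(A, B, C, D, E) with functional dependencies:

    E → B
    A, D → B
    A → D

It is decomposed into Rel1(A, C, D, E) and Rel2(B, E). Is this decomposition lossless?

Yes

Common attributes: Rel1 ∩ Rel2 = {E}.
Closure of {E}: E → B applies, adding B. So (E)⁺ = {B, E}.
This closure contains every attribute of Rel2, so Rel1 ∩ Rel2 → Rel2. The join is lossless.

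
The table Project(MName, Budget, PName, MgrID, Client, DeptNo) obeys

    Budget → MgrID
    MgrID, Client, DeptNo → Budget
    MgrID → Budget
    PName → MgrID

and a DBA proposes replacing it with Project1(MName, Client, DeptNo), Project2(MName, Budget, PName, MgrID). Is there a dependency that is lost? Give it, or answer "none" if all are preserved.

Budget → MgrID lies within Project2.
MgrID, Client, DeptNo → Budget: restricted closure across fragments reaches Budget.
MgrID → Budget lies within Project2.
PName → MgrID lies within Project2.
Every dependency is enforceable on the fragments, so the decomposition is dependency-preserving.

none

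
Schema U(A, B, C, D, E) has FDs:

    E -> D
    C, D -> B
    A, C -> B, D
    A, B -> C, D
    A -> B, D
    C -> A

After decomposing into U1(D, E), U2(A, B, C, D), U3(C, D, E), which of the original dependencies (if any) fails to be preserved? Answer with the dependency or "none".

none

E → D lies within U1.
C, D → B lies within U2.
A, C → B, D lies within U2.
A, B → C, D lies within U2.
A → B, D lies within U2.
C → A lies within U2.
Every dependency is enforceable on the fragments, so the decomposition is dependency-preserving.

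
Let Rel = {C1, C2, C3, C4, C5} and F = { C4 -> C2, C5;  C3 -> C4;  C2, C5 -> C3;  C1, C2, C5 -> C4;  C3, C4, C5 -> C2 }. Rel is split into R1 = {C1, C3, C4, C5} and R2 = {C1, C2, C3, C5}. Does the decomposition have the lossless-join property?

Yes

Common attributes: R1 ∩ R2 = {C1, C3, C5}.
Closure of {C1, C3, C5}: C3 → C4 applies, adding C4; C3, C4, C5 → C2 applies, adding C2. So (C1, C3, C5)⁺ = {C1, C2, C3, C4, C5}.
This closure contains every attribute of R1, so R1 ∩ R2 → R1. The join is lossless.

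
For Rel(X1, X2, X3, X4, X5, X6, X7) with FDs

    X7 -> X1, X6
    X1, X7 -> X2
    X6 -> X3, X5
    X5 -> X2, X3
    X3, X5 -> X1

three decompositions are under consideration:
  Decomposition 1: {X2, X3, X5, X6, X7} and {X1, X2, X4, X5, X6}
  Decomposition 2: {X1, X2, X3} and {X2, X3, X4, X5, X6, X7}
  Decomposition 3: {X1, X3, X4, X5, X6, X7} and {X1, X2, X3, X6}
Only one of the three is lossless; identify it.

Decomposition 1: common = {X2, X5, X6}, closure = {X1, X2, X3, X5, X6} → lossy.
Decomposition 2: common = {X2, X3}, closure = {X2, X3} → lossy.
Decomposition 3: common = {X1, X3, X6}, closure = {X1, X2, X3, X5, X6} → lossless.

Decomposition 3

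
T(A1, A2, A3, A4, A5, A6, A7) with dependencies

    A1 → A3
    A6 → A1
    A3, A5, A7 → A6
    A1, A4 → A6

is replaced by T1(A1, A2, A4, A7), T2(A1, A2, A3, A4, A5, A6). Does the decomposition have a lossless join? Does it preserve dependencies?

Lossless test: (A1, A2, A4)⁺ = {A1, A2, A3, A4, A6}, which is a superkey of neither fragment — lossy.
Dependency preservation: the restricted closure of {A3, A5, A7} across the fragments never reaches {A6}, so A3, A5, A7 → A6 cannot be enforced without a join — not preserved.

lossy and not dependency-preserving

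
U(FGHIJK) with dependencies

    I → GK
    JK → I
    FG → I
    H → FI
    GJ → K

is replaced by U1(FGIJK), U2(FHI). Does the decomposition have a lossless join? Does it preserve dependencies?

lossy but dependency-preserving

Lossless test: (FI)⁺ = {FGIK}, which is a superkey of neither fragment — lossy.
Dependency preservation: every FD's attributes lie within a single fragment, so each can be enforced locally — preserved.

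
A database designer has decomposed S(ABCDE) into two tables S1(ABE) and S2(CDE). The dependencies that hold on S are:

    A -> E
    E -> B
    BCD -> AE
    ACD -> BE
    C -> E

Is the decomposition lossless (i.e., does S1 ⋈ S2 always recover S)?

Common attributes: S1 ∩ S2 = {E}.
Closure of {E}: E → B applies, adding B. So (E)⁺ = {BE}.
The closure contains neither all of S1 = {ABE} nor all of S2 = {CDE}, so the common attributes are not a superkey of either fragment. The join is lossy.

No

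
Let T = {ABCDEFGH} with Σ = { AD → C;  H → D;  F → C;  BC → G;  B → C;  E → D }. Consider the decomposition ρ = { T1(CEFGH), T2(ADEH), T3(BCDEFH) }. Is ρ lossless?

No

Chase test. Columns are ABCDEFGH; row i has aⱼ where attribute j ∈ Ti, else bᵢⱼ.
Initial tableau (one row per fragment):
  row 1: b11 b12 a3 b14 a5 a6 a7 a8
  row 2: a1 b22 b23 a4 a5 b26 b27 a8
  row 3: b31 a2 a3 a4 a5 a6 b37 a8
Rows 1 and 2 agree on H; apply H→D and equate their D entries.
No row becomes fully distinguished — the join is lossy.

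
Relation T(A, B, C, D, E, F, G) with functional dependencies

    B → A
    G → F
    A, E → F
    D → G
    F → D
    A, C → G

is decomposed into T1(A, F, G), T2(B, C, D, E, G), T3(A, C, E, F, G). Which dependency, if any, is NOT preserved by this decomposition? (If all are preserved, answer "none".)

Check B → A: no single fragment contains all of {A, B}, and the restricted closure of {B} across the fragments never reaches {A}.
G → F is preserved.
A, E → F is preserved.
D → G is preserved.
F → D is preserved.
A, C → G is preserved.

B → A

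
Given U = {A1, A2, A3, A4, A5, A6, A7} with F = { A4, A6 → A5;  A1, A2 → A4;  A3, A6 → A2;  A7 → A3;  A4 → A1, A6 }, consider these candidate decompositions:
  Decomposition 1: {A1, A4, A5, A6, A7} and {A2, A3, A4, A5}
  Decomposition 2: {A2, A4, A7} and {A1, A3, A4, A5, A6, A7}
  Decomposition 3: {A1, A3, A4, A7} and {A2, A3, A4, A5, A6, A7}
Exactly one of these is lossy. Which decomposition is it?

Decomposition 1: common = {A4, A5}, closure = {A1, A4, A5, A6} → lossy.
Decomposition 2: common = {A4, A7}, closure = {A1, A2, A3, A4, A5, A6, A7} → lossless.
Decomposition 3: common = {A3, A4, A7}, closure = {A1, A2, A3, A4, A5, A6, A7} → lossless.

Decomposition 1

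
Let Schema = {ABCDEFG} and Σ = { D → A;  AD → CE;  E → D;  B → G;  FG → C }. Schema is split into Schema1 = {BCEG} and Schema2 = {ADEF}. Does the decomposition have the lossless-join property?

No

Common attributes: Schema1 ∩ Schema2 = {E}.
Closure of {E}: E → D applies, adding D; D → A applies, adding A; AD → CE applies, adding C. So (E)⁺ = {ACDE}.
The closure contains neither all of Schema1 = {BCEG} nor all of Schema2 = {ADEF}, so the common attributes are not a superkey of either fragment. The join is lossy.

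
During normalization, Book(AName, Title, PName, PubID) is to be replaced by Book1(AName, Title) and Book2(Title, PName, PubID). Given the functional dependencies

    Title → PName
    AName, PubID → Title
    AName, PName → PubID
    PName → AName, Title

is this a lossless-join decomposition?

Yes

Common attributes: Book1 ∩ Book2 = {Title}.
Closure of {Title}: Title → PName applies, adding PName; PName → AName, Title applies, adding AName; AName, PName → PubID applies, adding PubID. So (Title)⁺ = {AName, Title, PName, PubID}.
This closure contains every attribute of Book1, so Book1 ∩ Book2 → Book1. The join is lossless.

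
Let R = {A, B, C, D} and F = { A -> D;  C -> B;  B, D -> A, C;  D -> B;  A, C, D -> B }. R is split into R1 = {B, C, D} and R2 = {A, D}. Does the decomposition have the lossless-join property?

Common attributes: R1 ∩ R2 = {D}.
Closure of {D}: D → B applies, adding B; B, D → A, C applies, adding A, C. So (D)⁺ = {A, B, C, D}.
This closure contains every attribute of R1, so R1 ∩ R2 → R1. The join is lossless.

Yes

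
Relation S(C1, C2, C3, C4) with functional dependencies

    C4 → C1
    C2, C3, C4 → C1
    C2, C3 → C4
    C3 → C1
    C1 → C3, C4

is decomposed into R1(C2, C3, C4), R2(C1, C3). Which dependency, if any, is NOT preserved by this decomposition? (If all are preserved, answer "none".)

none

C4 → C1: restricted closure across fragments reaches C1.
C2, C3, C4 → C1: restricted closure across fragments reaches C1.
C2, C3 → C4 lies within R1.
C3 → C1 lies within R2.
C1 → C3, C4: restricted closure across fragments reaches C3, C4.
Every dependency is enforceable on the fragments, so the decomposition is dependency-preserving.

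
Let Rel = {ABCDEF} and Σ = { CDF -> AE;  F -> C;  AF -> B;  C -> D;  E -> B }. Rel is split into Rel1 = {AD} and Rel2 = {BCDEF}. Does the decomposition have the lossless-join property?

No

Common attributes: Rel1 ∩ Rel2 = {D}.
No dependency enlarges {D}, so (D)⁺ = {D}.
The closure contains neither all of Rel1 = {AD} nor all of Rel2 = {BCDEF}, so the common attributes are not a superkey of either fragment. The join is lossy.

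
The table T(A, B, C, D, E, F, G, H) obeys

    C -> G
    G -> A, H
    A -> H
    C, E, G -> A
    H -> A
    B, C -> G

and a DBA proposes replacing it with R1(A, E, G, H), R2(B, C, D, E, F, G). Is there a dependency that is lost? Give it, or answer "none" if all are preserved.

C → G lies within R2.
G → A, H lies within R1.
A → H lies within R1.
C, E, G → A: restricted closure across fragments reaches A.
H → A lies within R1.
B, C → G lies within R2.
Every dependency is enforceable on the fragments, so the decomposition is dependency-preserving.

none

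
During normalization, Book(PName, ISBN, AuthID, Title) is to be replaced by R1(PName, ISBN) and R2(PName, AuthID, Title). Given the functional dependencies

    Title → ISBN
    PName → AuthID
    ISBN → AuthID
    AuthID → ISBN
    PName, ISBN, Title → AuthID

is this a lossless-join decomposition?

Common attributes: R1 ∩ R2 = {PName}.
Closure of {PName}: PName → AuthID applies, adding AuthID; AuthID → ISBN applies, adding ISBN. So (PName)⁺ = {PName, ISBN, AuthID}.
This closure contains every attribute of R1, so R1 ∩ R2 → R1. The join is lossless.

Yes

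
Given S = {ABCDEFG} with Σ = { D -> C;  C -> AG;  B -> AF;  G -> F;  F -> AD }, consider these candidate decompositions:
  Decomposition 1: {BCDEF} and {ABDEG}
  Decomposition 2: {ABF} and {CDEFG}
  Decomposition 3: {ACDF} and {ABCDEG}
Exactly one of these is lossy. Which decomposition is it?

Decomposition 2

Decomposition 1: common = {BDE}, closure = {ABCDEFG} → lossless.
Decomposition 2: common = {F}, closure = {ACDFG} → lossy.
Decomposition 3: common = {ACD}, closure = {ACDFG} → lossless.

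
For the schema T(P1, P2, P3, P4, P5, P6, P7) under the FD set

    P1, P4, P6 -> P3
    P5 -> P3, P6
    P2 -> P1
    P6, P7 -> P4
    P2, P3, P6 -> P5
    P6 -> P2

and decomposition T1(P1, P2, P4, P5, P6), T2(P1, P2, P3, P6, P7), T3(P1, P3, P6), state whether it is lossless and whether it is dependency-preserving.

Lossless test (chase): Rows 1 and 3 agree on P6; apply P6→P2 and equate their P2 entries. Rows 2 and 3 agree on P2, P3, P6; apply P2, P3, P6→P5 and equate their P5 entries. No row becomes fully distinguished — the join is lossy.
Dependency preservation: the restricted closure of {P1, P4, P6} across the fragments never reaches {P3}, so P1, P4, P6 → P3 cannot be enforced without a join — not preserved.

lossy and not dependency-preserving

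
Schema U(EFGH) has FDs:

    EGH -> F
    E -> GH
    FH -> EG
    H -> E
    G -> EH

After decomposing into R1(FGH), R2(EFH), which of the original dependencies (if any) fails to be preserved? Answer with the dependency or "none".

EGH → F: restricted closure across fragments reaches F.
E → GH: restricted closure across fragments reaches GH.
FH → EG: restricted closure across fragments reaches EG.
H → E lies within R2.
G → EH: restricted closure across fragments reaches EH.
Every dependency is enforceable on the fragments, so the decomposition is dependency-preserving.

none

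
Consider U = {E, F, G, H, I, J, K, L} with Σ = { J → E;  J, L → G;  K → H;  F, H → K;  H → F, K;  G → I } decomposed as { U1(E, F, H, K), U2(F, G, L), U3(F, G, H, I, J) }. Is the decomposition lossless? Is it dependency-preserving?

Lossless test (chase): Rows 1 and 3 agree on F, H; apply F, H→K and equate their K entries. Rows 2 and 3 agree on G; apply G→I and equate their I entries. No row becomes fully distinguished — the join is lossy.
Dependency preservation: the restricted closure of {J} across the fragments never reaches {E}, so J → E cannot be enforced without a join — not preserved.

lossy and not dependency-preserving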